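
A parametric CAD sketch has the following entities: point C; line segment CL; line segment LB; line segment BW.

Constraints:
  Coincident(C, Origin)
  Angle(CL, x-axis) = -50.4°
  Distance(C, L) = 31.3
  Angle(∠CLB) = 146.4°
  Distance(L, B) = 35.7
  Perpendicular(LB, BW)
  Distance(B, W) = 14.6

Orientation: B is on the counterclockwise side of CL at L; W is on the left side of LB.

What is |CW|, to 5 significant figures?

61.830

C is at the origin; CL runs at -50.4° with length 31.3, so L = 31.3·(cos -50.4°, sin -50.4°) = (19.951, -24.117). ∠CLB = 146.4°, so LB runs at -50.4° + (180° − 146.4°) = -16.800° from the x-axis; with |LB| = 35.7, B = L + 35.7·(cos -16.800°, sin -16.800°) = (54.128, -34.435). LB ⟂ BW; with |BW| = 14.6 on the left of LB, W = B + 14.6·(0.28903, 0.95732) = (58.348, -20.459). Then |CW| = |W − C| = 61.830.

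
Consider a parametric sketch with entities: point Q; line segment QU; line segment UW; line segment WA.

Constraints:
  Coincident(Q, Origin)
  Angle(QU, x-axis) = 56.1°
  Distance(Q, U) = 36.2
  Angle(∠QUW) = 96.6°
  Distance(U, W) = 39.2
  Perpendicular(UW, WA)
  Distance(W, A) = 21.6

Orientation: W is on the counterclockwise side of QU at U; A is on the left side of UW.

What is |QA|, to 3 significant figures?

45.7

Q is at the origin; QU runs at 56.1° with length 36.2, so U = 36.2·(cos 56.1°, sin 56.1°) = (20.2, 30.0). ∠QUW = 96.6°, so UW runs at 56.1° + (180° − 96.6°) = 140° from the x-axis; with |UW| = 39.2, W = U + 39.2·(cos 140°, sin 140°) = (-9.62, 55.5). UW is perpendicular to WA; with |WA| = 21.6 on the left of UW, A = W + 21.6·(-0.649, -0.760) = (-23.6, 39.1). Then |QA| = |A − Q| = 45.7.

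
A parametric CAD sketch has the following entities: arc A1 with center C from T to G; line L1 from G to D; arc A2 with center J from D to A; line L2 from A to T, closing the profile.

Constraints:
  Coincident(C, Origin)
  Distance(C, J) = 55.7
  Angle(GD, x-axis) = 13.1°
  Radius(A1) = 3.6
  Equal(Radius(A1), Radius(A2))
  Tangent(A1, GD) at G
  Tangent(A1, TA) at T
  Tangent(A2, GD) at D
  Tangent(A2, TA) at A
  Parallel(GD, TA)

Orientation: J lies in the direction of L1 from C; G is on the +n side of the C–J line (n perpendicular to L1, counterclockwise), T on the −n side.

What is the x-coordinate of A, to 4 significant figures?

55.07

The slot axis is L1's direction at 13.1°, so u = (cos 13.1°, sin 13.1°) = (0.9740, 0.2267) and n = (−sin 13.1°, cos 13.1°) = (-0.2267, 0.9740). C is at the origin and J lies 55.7 along u from C, so J = 55.7·u = (54.25, 12.62). Tangency of A1 to both parallel lines with radius 3.6 puts G and T at C ± 3.6·n: G = (-0.8159, 3.506), T = (0.8159, -3.506). Equal radii place D and A the same way about J: D = J + 3.6·n = (53.43, 16.13), A = J − 3.6·n = (55.07, 9.118). So A.x = 55.07.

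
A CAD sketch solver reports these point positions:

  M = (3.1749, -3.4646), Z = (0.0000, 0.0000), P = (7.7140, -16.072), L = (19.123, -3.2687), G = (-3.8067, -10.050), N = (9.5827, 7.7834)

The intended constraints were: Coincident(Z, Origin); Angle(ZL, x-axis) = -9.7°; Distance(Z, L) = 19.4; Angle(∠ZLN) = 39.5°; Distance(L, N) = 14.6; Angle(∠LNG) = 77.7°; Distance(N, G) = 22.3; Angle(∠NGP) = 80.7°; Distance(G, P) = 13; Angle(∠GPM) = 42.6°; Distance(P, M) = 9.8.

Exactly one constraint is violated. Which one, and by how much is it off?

Distance(P, M) = 9.8 — off by 3.60.

Z = (0.00, 0.00) ✓; ZL at -9.700° ✓; |ZL| = 19.40 ✓; ∠ZLN = 39.50° ✓; |LN| = 14.60 ✓; ∠LNG = 77.70° ✓; |NG| = 22.30 ✓; ∠NGP = 80.70° ✓; |GP| = 13.00 ✓; ∠GPM = 42.60° ✓; |PM| = 13.40 ✗.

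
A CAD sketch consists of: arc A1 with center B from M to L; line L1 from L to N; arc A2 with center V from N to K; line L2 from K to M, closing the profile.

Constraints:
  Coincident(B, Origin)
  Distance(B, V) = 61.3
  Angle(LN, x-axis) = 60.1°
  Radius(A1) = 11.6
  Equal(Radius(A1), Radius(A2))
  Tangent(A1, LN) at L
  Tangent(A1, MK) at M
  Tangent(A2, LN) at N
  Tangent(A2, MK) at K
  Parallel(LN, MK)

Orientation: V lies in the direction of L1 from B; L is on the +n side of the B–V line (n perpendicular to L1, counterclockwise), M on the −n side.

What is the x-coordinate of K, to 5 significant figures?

40.613

Tangency of A1 to both parallel lines with radius 11.6 puts L and M at B ± 11.6·n: L = (-10.056, 5.7825), M = (10.056, -5.7825). Equal radii place N and K the same way about V: N = V + 11.6·n = (20.501, 58.923), K = V − 11.6·n = (40.613, 47.358). So K.x = 40.613.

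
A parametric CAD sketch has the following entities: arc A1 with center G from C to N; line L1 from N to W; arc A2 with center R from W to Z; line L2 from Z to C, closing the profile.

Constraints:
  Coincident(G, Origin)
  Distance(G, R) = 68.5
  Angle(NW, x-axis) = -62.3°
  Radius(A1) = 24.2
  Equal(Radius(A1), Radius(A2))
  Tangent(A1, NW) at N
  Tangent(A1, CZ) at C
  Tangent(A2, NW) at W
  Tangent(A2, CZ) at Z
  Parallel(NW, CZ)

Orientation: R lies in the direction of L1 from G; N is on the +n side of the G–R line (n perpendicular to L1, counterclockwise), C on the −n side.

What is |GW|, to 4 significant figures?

72.65

The slot axis is L1's direction at -62.3°, so u = (cos -62.3°, sin -62.3°) = (0.4648, -0.8854) and n = (−sin -62.3°, cos -62.3°) = (0.8854, 0.4648). G is at the origin and R lies 68.5 along u from G, so R = 68.5·u = (31.84, -60.65). Tangency of A1 to both parallel lines with radius 24.2 puts N and C at G ± 24.2·n: N = (21.43, 11.25), C = (-21.43, -11.25). Equal radii place W and Z the same way about R: W = R + 24.2·n = (53.27, -49.40), Z = R − 24.2·n = (10.42, -71.90). Then |GW| = |W − G| = 72.65.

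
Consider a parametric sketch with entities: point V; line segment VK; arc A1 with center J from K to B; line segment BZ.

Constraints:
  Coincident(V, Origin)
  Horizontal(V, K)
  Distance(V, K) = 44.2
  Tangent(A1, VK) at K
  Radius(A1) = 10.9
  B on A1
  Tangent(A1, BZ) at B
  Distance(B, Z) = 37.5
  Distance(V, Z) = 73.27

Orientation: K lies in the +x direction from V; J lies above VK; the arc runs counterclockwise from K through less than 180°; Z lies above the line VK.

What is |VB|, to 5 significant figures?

56.175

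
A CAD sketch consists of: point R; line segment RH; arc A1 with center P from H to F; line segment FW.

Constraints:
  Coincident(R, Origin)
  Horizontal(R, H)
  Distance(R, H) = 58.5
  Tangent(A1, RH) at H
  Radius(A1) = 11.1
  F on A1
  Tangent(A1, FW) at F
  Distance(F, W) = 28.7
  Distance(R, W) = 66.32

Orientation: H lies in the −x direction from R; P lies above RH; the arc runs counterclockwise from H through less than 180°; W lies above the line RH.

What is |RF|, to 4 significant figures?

49.23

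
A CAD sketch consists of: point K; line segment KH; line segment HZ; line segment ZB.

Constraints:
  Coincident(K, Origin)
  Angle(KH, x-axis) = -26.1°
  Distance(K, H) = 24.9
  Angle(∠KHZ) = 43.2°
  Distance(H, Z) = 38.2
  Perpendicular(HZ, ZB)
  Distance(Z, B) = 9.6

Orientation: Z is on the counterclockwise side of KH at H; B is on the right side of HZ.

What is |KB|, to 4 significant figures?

33.35

K is at the origin; KH runs at -26.1° with length 24.9, so H = 24.9·(cos -26.1°, sin -26.1°) = (22.36, -10.95). ∠KHZ = 43.2°, so HZ runs at -26.1° + (180° − 43.2°) = 110.7° from the x-axis; with |HZ| = 38.2, Z = H + 38.2·(cos 110.7°, sin 110.7°) = (8.858, 24.78). The perpendicularity gives ZB at right angles to HZ; with |ZB| = 9.6 on the right of HZ, B = Z + 9.6·(0.9354, 0.3535) = (17.84, 28.17). Then |KB| = |B − K| = 33.35.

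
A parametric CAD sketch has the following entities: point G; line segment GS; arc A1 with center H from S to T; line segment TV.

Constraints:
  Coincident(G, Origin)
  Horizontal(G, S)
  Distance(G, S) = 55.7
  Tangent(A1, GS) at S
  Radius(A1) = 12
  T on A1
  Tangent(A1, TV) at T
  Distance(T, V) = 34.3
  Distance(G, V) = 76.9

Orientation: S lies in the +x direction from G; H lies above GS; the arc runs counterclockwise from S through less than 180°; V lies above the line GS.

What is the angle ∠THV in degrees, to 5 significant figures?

70.717°

G is at the origin; GS is horizontal with |GS| = 55.7 and S on the +x side, so S = (55.700, 0.0000). A1 meets GS tangentially, so HS is at right angles to GS, so H = S + (0, 12) = (55.700, 12.000). Since HT ⟂ TV (tangency), |HV| = √(12.0² + 34.3²) = 36.339 regardless of where T sits on A1. So V lies on both circle(G, 76.9) and circle(H, 36.339); the above-GS intersection is V = (60.015, 48.081). T is the foot of the tangent from V: T = (67.417, 14.590).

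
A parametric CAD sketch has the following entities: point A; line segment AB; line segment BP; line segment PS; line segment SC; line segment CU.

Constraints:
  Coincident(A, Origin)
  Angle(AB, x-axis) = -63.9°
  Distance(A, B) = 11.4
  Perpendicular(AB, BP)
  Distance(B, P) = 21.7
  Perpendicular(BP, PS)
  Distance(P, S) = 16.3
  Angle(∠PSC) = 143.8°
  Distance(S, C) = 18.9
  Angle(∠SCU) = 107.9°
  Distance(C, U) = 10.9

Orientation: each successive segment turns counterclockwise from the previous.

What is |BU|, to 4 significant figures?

28.13

A is at the origin; AB runs at -63.9° with length 11.4, so B = (5.015, -10.24). The perpendicularity gives BP at right angles to AB, so BP runs at 26.10°; with |BP| = 21.7, P = (24.50, -0.6908). BP is perpendicular to PS, so PS runs at 116.1°; with |PS| = 16.3, S = (17.33, 13.95). ∠PSC = 143.8° gives SC at 152.3° from the x-axis; with |SC| = 18.9, C = (0.5976, 22.73). ∠SCU = 107.9° gives CU at -135.6° from the x-axis; with |CU| = 10.9, U = (-7.190, 15.11). Then |BU| = |U − B| = 28.13.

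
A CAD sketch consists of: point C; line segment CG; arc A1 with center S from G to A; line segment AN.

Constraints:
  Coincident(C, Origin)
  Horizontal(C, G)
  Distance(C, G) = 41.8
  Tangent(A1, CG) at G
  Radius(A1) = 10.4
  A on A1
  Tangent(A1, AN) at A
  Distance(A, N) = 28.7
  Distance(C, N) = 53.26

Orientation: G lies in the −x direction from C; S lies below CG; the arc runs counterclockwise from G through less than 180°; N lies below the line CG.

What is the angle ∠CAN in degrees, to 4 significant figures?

74.79°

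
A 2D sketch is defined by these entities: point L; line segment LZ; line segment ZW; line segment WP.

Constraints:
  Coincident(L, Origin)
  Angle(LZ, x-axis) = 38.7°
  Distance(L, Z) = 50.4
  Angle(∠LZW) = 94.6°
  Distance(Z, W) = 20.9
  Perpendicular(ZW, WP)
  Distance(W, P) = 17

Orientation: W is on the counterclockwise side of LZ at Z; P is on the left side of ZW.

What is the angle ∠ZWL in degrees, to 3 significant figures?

63.6°

L is at the origin; LZ runs at 38.7° with length 50.4, so Z = 50.4·(cos 38.7°, sin 38.7°) = (39.3, 31.5). ∠LZW = 94.6°, so ZW runs at 38.7° + (180° − 94.6°) = 124° from the x-axis; with |ZW| = 20.9, W = Z + 20.9·(cos 124°, sin 124°) = (27.6, 48.8). Then cos ∠ZWL = WZ·WL / (|WZ||WL|), giving 63.6°.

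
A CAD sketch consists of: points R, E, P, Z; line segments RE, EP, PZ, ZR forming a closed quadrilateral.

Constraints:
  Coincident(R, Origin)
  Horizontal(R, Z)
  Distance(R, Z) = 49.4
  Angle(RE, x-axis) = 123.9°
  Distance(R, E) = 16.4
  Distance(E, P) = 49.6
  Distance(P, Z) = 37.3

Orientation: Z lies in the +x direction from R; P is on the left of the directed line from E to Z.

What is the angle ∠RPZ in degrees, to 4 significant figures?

67.32°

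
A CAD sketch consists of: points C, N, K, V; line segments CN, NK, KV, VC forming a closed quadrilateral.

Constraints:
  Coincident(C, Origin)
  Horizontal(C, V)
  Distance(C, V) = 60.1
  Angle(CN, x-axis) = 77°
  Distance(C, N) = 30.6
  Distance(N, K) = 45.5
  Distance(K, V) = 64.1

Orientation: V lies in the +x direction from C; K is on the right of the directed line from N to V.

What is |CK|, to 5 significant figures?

14.927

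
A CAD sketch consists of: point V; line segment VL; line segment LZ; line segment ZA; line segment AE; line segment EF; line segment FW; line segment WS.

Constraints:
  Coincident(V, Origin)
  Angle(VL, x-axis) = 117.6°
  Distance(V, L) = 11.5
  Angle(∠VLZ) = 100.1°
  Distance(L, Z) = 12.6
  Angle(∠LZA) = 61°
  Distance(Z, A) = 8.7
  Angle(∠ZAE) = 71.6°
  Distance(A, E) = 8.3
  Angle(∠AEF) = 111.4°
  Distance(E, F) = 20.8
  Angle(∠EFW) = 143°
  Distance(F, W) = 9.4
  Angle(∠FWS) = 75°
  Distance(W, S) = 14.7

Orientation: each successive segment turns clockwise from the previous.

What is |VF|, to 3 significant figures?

31.7

V is at the origin; VL runs at 117.6° with length 11.5, so L = (-5.33, 10.2). ∠VLZ = 100.1° gives LZ at 37.7° from the x-axis; with |LZ| = 12.6, Z = (4.64, 17.9). ∠LZA = 61.0° gives ZA at -81.3° from the x-axis; with |ZA| = 8.7, A = (5.96, 9.30). ∠ZAE = 71.6° gives AE at 170° from the x-axis; with |AE| = 8.3, E = (-2.22, 10.7). ∠AEF = 111.4° gives EF at 102° from the x-axis; with |EF| = 20.8, F = (-6.44, 31.1). Then |VF| = |F − V| = 31.7.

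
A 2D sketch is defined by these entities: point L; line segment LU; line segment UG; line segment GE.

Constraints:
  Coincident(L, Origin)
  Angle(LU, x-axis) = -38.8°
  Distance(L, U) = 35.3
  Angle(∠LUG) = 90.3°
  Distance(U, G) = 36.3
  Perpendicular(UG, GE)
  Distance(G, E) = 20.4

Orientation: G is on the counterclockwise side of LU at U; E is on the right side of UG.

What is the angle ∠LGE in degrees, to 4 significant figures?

134.1°

L is at the origin; LU runs at -38.8° with length 35.3, so U = 35.3·(cos -38.8°, sin -38.8°) = (27.51, -22.12). ∠LUG = 90.3°, so UG runs at -38.8° + (180° − 90.3°) = 50.90° from the x-axis; with |UG| = 36.3, G = U + 36.3·(cos 50.90°, sin 50.90°) = (50.40, 6.051). UG ⟂ GE; with |GE| = 20.4 on the right of UG, E = G + 20.4·(0.7760, -0.6307) = (66.24, -6.814). Then cos ∠LGE = GL·GE / (|GL||GE|), giving 134.1°.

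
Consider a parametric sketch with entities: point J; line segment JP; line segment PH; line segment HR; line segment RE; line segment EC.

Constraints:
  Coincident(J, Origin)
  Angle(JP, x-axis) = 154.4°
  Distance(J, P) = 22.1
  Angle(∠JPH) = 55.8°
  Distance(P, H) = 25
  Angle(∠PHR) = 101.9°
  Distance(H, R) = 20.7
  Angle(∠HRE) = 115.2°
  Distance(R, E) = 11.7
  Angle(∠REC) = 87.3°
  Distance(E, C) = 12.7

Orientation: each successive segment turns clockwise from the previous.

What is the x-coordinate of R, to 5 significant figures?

15.554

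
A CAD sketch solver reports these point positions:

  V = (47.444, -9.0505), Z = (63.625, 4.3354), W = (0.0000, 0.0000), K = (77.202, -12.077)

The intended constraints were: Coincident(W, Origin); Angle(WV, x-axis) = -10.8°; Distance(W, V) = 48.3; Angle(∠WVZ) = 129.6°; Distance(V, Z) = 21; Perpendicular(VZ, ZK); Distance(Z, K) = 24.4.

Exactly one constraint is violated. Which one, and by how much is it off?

Distance(Z, K) = 24.4 — off by 3.10.

W = (0.00, 0.00) ✓; WV at -10.80° ✓; |WV| = 48.30 ✓; ∠WVZ = 129.6° ✓; |VZ| = 21.00 ✓; ∠(VZ, ZK) = 90.00° ✓; |ZK| = 21.30 ✗.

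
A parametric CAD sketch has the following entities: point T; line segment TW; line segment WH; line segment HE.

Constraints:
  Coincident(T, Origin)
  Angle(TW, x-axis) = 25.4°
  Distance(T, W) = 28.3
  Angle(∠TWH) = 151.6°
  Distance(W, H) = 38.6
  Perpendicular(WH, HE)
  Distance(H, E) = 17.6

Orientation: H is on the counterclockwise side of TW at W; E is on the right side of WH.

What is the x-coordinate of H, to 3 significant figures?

48.4

T is at the origin; TW runs at 25.4° with length 28.3, so W = 28.3·(cos 25.4°, sin 25.4°) = (25.6, 12.1). ∠TWH = 151.6°, so WH runs at 25.4° + (180° − 151.6°) = 53.8° from the x-axis; with |WH| = 38.6, H = W + 38.6·(cos 53.8°, sin 53.8°) = (48.4, 43.3). So H.x = 48.4.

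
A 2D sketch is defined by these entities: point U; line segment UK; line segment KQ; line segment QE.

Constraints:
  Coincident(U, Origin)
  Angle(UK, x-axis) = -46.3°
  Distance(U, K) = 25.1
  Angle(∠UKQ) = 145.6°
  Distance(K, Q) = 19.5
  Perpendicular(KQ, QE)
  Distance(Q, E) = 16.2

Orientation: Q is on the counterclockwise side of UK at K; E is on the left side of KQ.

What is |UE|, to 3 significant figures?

40.3

∠UKQ = 145.6°, so KQ runs at -46.3° + (180° − 145.6°) = -11.9° from the x-axis; with |KQ| = 19.5, Q = K + 19.5·(cos -11.9°, sin -11.9°) = (36.4, -22.2). The perpendicularity gives QE at right angles to KQ; with |QE| = 16.2 on the left of KQ, E = Q + 16.2·(0.206, 0.979) = (39.8, -6.32). Then |UE| = |E − U| = 40.3.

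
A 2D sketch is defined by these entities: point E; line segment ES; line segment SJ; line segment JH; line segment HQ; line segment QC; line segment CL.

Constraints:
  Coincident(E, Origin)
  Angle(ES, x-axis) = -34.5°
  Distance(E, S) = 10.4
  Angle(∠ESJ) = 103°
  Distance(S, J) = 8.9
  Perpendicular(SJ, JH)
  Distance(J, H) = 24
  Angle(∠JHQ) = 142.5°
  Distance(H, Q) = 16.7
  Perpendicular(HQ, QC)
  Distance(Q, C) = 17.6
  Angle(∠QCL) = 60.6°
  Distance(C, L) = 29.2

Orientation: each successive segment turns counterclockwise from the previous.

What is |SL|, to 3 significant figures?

19.0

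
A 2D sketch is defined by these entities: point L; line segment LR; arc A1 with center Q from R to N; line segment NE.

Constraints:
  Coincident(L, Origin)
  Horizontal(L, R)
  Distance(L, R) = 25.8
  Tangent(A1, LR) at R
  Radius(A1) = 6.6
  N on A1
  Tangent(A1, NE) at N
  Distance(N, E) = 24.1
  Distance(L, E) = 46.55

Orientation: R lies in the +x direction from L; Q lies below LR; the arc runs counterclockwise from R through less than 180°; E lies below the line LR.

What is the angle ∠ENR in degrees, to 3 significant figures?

115°

Checks: |QN| = 6.600 ✓; ∠(QN, NE) = 90.00° ✓; |NE| = 24.10 ✓; |LE| = 46.55 ✓.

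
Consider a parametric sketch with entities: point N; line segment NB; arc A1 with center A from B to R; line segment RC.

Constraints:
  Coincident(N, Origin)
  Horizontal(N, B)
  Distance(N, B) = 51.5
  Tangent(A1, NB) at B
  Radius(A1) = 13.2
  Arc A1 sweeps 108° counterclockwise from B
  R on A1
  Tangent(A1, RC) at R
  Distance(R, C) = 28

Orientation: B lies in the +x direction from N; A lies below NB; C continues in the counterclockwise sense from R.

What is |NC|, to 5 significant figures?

64.758

On A1, B sits at bearing 90° from A; a 108° counterclockwise sweep puts R at bearing 198°, so R = A + 13.2·(cos 198°, sin 198°) = (38.946, -17.279). The tangent condition forces AR to be normal to RC, so RC runs along (−sin 198°, cos 198°); with |RC| = 28.0, C = (47.599, -43.909). Then |NC| = |C − N| = 64.758.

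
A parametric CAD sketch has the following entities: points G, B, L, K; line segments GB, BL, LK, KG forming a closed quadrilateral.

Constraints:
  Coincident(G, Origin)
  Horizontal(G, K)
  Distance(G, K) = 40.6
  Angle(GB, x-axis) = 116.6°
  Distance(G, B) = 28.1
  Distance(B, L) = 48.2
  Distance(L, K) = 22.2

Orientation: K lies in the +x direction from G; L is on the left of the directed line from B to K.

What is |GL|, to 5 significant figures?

41.548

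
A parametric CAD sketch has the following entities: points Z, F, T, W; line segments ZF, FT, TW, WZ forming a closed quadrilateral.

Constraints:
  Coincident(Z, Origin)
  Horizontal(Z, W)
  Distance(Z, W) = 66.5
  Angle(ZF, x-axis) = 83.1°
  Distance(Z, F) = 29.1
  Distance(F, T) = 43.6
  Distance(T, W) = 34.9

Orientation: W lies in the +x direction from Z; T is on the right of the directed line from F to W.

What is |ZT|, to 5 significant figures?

32.136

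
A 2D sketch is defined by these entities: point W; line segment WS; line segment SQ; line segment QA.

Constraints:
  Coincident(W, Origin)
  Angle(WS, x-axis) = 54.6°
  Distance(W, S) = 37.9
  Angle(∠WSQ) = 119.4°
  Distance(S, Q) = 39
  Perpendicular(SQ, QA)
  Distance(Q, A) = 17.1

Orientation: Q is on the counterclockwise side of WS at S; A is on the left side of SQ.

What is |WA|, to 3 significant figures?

59.8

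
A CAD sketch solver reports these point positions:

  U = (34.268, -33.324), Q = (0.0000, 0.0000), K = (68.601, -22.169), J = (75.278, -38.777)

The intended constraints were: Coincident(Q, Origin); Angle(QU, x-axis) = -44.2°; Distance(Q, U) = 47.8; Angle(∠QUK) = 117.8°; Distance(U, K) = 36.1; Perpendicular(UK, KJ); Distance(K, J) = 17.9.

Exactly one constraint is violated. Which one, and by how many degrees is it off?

Perpendicular(UK, KJ) — off by 3.90°.

Q = (0.00, 0.00) ✓; QU at -44.20° ✓; |QU| = 47.80 ✓; ∠QUK = 117.8° ✓; |UK| = 36.10 ✓; ∠(UK, KJ) = 86.10° ✗; |KJ| = 17.90 ✓.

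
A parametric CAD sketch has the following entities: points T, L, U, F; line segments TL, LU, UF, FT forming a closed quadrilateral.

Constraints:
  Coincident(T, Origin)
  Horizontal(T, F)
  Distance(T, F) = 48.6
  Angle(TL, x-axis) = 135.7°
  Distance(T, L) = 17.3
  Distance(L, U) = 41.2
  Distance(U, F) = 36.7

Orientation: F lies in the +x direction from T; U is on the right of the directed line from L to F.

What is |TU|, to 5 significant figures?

23.911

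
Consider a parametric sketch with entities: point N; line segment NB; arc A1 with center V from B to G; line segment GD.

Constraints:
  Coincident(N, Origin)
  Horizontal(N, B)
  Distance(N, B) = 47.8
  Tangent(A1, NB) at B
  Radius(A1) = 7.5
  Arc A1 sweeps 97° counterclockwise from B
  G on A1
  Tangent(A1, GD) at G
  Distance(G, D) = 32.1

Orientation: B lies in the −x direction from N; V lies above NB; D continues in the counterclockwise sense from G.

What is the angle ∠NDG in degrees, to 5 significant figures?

40.704°

N is at the origin; NB is horizontal with |NB| = 47.8 and B on the −x side, so B = (-47.800, 0.0000). The tangent condition forces VB to be normal to NB, so V = B + (0, 7.5) = (-47.800, 7.5000). On A1, B sits at bearing -90° from V; a 97° counterclockwise sweep puts G at bearing 7°, so G = V + 7.5·(cos 7°, sin 7°) = (-40.356, 8.4140). Since A1 is tangent to GD there, VG ⟂ GD, so GD runs along (−sin 7°, cos 7°); with |GD| = 32.1, D = (-44.268, 40.275). Then cos ∠NDG = DN·DG / (|DN||DG|), giving 40.704°.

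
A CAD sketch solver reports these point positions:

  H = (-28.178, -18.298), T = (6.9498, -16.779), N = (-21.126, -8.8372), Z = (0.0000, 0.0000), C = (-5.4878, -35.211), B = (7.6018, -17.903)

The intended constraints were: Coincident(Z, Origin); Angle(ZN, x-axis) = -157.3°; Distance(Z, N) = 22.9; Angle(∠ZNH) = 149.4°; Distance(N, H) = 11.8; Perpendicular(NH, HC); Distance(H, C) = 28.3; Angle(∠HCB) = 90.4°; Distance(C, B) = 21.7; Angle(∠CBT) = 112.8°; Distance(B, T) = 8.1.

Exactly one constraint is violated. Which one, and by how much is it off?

Distance(B, T) = 8.1 — off by 6.80.

Z = (0.00, 0.00) ✓; ZN at -157.3° ✓; |ZN| = 22.90 ✓; ∠ZNH = 149.4° ✓; |NH| = 11.80 ✓; ∠(NH, HC) = 90.00° ✓; |HC| = 28.30 ✓; ∠HCB = 90.40° ✓; |CB| = 21.70 ✓; ∠CBT = 112.8° ✓; |BT| = 1.299 ✗.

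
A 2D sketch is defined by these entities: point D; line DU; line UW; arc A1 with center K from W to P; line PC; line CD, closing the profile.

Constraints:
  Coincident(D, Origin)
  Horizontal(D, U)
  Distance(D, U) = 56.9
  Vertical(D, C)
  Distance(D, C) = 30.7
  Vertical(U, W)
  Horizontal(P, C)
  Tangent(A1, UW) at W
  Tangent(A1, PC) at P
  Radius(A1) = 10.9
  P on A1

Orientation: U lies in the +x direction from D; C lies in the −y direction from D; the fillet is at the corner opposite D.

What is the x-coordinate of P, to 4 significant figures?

46.00

D is at the origin; D and U share the same y with |DU| = 56.9 and U on the +x side, so U = (56.90, 0.000). DC is vertical with |DC| = 30.7 and C on the −y side, so C = (0.000, -30.70). The virtual corner opposite D is at (56.90, -30.70). A1 meets UW tangentially, so KW is at right angles to UW and since A1 is tangent to PC there, KP ⟂ PC, with radius 10.9, so the center K sits 10.9 in from both sides at K = (46.00, -19.80). That places the tangent points at W = (56.90, -19.80) on UW and P = (46.00, -30.70) on PC. So P.x = 46.00.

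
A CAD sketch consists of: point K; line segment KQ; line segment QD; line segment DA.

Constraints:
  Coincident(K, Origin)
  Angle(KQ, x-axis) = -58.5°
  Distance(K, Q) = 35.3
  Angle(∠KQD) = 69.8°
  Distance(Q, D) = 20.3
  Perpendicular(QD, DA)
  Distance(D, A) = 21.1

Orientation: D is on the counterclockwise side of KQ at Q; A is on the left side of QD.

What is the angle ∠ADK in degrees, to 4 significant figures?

13.76°

K is at the origin; KQ runs at -58.5° with length 35.3, so Q = 35.3·(cos -58.5°, sin -58.5°) = (18.44, -30.10). ∠KQD = 69.8°, so QD runs at -58.5° + (180° − 69.8°) = 51.70° from the x-axis; with |QD| = 20.3, D = Q + 20.3·(cos 51.70°, sin 51.70°) = (31.03, -14.17). The perpendicularity gives DA at right angles to QD; with |DA| = 21.1 on the left of QD, A = D + 21.1·(-0.7848, 0.6198) = (14.47, -1.090). Then cos ∠ADK = DA·DK / (|DA||DK|), giving 13.76°.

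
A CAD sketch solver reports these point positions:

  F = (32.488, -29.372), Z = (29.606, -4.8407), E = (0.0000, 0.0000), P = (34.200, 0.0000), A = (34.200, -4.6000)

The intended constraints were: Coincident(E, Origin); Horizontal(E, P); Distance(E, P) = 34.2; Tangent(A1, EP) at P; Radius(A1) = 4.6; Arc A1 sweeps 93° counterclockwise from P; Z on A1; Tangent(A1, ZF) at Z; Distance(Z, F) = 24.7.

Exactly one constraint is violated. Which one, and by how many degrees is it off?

Tangent(A1, ZF) at Z — off by 3.70°.

E = (0.00, 0.00) ✓; E.y = 0.00, P.y = 0.00 ✓; |EP| = 34.20 ✓; ∠(AP, PE) = 90.00° ✓; |AP| = 4.600 ✓; bearing(A→Z) − bearing(A→P) = 93.00° ✓; |AZ| = 4.600 ✓; ∠(AZ, ZF) = 86.30° ✗; |ZF| = 24.70 ✓.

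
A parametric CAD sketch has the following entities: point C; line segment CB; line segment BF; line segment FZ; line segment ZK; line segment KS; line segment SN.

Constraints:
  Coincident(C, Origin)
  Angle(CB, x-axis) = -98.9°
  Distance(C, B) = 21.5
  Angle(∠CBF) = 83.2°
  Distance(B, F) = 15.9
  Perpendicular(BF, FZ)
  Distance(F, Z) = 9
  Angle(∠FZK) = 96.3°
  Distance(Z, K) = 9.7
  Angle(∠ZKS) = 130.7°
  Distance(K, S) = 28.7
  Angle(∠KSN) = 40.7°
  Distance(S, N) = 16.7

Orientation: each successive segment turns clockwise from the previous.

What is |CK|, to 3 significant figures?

11.9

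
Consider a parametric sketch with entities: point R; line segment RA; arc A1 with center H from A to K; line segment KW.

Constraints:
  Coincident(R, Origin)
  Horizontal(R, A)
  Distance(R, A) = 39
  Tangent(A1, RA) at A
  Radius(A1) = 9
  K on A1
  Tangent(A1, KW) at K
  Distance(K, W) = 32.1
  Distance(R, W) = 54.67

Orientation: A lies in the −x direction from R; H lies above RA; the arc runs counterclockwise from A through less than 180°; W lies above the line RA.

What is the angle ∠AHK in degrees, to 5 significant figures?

98.591°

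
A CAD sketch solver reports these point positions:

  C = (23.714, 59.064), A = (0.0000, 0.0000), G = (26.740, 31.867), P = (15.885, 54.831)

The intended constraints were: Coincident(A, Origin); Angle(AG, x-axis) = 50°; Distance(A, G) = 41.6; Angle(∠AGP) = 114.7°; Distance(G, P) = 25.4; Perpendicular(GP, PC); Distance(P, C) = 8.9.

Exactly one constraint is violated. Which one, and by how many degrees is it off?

Perpendicular(GP, PC) — off by 3.10°.

A = (0.00, 0.00) ✓; AG at 50.00° ✓; |AG| = 41.60 ✓; ∠AGP = 114.7° ✓; |GP| = 25.40 ✓; ∠(GP, PC) = 86.90° ✗; |PC| = 8.900 ✓.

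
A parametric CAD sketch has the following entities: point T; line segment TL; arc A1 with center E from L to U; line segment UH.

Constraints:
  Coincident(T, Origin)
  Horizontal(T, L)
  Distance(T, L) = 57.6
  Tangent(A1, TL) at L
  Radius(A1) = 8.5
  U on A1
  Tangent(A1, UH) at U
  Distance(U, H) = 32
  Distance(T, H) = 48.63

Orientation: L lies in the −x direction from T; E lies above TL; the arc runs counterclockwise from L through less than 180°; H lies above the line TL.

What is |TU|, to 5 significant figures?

50.236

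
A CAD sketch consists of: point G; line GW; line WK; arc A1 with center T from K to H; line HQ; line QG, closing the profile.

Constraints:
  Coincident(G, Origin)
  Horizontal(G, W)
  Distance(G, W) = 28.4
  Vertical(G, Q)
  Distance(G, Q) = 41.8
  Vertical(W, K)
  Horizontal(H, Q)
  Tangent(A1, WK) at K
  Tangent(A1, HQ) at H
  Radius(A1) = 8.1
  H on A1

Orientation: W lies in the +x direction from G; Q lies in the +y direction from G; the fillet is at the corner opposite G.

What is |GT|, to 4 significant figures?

39.34

G is at the origin; GW is horizontal with |GW| = 28.4 and W on the +x side, so W = (28.40, 0.000). GQ is vertical with |GQ| = 41.8 and Q on the +y side, so Q = (0.000, 41.80). The virtual corner opposite G is at (28.40, 41.80). Tangency of A1 to WK means the radius TK is perpendicular to WK and A1 meets HQ tangentially, so TH is at right angles to HQ, with radius 8.1, so the center T sits 8.1 in from both sides at T = (20.30, 33.70). Then |GT| = |T − G| = 39.34.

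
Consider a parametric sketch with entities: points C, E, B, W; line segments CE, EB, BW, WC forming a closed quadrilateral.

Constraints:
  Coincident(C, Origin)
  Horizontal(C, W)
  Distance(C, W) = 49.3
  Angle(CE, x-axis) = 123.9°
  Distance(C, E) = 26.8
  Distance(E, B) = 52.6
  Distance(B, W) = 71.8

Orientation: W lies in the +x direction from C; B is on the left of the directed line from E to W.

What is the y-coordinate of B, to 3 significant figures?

64.1

Checks: |EB| = 52.60 ✓; |BW| = 71.80 ✓.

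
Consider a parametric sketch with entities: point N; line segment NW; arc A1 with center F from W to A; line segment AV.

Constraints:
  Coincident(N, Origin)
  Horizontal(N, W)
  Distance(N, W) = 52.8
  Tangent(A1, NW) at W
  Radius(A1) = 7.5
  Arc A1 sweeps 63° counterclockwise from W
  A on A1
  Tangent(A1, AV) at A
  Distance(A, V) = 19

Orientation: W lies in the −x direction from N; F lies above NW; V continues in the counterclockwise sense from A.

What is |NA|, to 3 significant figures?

46.3

Since A1 is tangent to NW there, FW ⟂ NW, so F = W + (0, 7.5) = (-52.8, 7.50). On A1, W sits at bearing -90° from F; a 63° counterclockwise sweep puts A at bearing -27°, so A = F + 7.5·(cos -27°, sin -27°) = (-46.1, 4.10). Then |NA| = |A − N| = 46.3.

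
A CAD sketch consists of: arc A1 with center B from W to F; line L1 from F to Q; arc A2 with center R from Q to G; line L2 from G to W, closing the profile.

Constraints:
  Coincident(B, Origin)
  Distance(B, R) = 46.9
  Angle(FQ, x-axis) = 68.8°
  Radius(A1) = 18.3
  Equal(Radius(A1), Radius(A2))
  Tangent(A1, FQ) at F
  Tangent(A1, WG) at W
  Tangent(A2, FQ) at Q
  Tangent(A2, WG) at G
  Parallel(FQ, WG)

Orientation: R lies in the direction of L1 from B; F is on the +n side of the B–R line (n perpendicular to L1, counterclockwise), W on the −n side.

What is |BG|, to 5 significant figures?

50.344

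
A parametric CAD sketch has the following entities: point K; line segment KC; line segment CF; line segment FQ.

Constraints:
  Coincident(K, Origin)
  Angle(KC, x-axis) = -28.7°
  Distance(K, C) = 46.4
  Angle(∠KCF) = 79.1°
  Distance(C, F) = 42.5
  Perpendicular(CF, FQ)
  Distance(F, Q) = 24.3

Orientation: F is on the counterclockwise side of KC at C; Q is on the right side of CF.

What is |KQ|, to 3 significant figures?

77.6

K is at the origin; KC runs at -28.7° with length 46.4, so C = 46.4·(cos -28.7°, sin -28.7°) = (40.7, -22.3). ∠KCF = 79.1°, so CF runs at -28.7° + (180° − 79.1°) = 72.2° from the x-axis; with |CF| = 42.5, F = C + 42.5·(cos 72.2°, sin 72.2°) = (53.7, 18.2). The perpendicularity gives FQ at right angles to CF; with |FQ| = 24.3 on the right of CF, Q = F + 24.3·(0.952, -0.306) = (76.8, 10.8). Then |KQ| = |Q − K| = 77.6.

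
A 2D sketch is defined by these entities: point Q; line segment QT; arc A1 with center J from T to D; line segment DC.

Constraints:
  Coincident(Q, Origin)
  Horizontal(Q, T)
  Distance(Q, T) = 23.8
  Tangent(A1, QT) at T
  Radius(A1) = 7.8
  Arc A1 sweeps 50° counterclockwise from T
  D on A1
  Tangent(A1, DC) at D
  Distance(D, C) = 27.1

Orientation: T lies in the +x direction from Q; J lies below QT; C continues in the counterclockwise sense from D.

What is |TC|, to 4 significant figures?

33.19

Q is at the origin; QT is horizontal with |QT| = 23.8 and T on the +x side, so T = (23.80, 0.000). Since A1 is tangent to QT there, JT ⟂ QT, so J = T + (0, -7.8) = (23.80, -7.800). On A1, T sits at bearing 90° from J; a 50° counterclockwise sweep puts D at bearing 140°, so D = J + 7.8·(cos 140°, sin 140°) = (17.82, -2.786). Tangency of A1 to DC means the radius JD is perpendicular to DC, so DC runs along (−sin 140°, cos 140°); with |DC| = 27.1, C = (0.4053, -23.55). Then |TC| = |C − T| = 33.19.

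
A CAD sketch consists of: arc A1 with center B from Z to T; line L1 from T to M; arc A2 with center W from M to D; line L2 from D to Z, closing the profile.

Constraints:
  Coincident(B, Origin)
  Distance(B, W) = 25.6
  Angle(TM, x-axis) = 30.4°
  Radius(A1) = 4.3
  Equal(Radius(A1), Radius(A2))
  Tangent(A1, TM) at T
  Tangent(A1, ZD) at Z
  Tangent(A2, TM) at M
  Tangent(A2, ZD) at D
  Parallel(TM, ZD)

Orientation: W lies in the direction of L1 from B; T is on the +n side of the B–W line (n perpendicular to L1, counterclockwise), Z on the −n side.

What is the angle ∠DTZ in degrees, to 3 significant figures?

71.4°

The slot axis is L1's direction at 30.4°, so u = (cos 30.4°, sin 30.4°) = (0.863, 0.506) and n = (−sin 30.4°, cos 30.4°) = (-0.506, 0.863). B is at the origin and W lies 25.6 along u from B, so W = 25.6·u = (22.1, 13.0). Tangency of A1 to both parallel lines with radius 4.3 puts T and Z at B ± 4.3·n: T = (-2.18, 3.71), Z = (2.18, -3.71). Equal radii place M and D the same way about W: M = W + 4.3·n = (19.9, 16.7), D = W − 4.3·n = (24.3, 9.25). Then cos ∠DTZ = TD·TZ / (|TD||TZ|), giving 71.4°.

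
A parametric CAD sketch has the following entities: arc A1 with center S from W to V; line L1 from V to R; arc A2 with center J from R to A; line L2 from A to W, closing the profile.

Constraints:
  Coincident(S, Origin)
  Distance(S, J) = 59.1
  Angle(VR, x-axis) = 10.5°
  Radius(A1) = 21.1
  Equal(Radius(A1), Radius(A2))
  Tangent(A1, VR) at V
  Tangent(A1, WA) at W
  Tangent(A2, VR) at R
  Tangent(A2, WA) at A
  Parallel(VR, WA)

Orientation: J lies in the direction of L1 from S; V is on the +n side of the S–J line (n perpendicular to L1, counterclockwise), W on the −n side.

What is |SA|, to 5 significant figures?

62.754

Tangency of A1 to both parallel lines with radius 21.1 puts V and W at S ± 21.1·n: V = (-3.8452, 20.747), W = (3.8452, -20.747). Equal radii place R and A the same way about J: R = J + 21.1·n = (54.265, 31.517), A = J − 21.1·n = (61.956, -9.9766). Then |SA| = |A − S| = 62.754.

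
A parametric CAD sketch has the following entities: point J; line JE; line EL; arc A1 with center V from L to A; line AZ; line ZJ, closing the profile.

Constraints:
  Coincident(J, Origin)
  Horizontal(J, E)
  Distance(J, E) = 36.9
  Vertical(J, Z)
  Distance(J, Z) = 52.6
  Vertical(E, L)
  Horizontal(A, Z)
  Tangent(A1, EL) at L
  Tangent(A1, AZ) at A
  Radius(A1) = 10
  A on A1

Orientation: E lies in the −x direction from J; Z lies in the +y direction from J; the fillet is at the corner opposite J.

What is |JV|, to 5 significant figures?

50.382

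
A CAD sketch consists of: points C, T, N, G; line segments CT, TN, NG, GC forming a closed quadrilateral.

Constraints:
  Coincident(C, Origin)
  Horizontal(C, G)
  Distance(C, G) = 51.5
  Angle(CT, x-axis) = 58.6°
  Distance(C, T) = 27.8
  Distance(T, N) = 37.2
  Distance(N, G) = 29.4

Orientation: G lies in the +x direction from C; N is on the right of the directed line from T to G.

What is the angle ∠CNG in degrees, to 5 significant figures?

129.80°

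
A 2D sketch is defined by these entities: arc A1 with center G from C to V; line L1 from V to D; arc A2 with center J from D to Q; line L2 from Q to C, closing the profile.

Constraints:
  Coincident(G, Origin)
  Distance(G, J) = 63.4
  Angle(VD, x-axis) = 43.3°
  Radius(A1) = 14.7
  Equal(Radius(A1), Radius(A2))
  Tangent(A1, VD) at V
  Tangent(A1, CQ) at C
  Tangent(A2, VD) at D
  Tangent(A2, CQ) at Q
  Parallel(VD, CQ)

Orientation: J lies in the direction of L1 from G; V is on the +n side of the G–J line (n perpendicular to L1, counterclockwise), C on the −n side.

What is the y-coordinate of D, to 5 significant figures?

54.179

The slot axis is L1's direction at 43.3°, so u = (cos 43.3°, sin 43.3°) = (0.72777, 0.68582) and n = (−sin 43.3°, cos 43.3°) = (-0.68582, 0.72777). G is at the origin and J lies 63.4 along u from G, so J = 63.4·u = (46.141, 43.481). Tangency of A1 to both parallel lines with radius 14.7 puts V and C at G ± 14.7·n: V = (-10.082, 10.698), C = (10.082, -10.698). Equal radii place D and Q the same way about J: D = J + 14.7·n = (36.059, 54.179), Q = J − 14.7·n = (56.222, 32.783). So D.y = 54.179.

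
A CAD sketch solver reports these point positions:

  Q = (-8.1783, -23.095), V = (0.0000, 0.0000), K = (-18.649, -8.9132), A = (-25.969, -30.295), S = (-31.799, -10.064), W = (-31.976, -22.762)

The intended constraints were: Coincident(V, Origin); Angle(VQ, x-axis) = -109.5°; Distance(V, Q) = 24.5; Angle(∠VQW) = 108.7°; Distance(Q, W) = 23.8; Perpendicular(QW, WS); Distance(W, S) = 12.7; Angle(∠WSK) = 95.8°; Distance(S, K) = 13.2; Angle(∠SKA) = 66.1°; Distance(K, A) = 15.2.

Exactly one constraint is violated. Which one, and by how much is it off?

Distance(K, A) = 15.2 — off by 7.40.

V = (0.00, 0.00) ✓; VQ at -109.5° ✓; |VQ| = 24.50 ✓; ∠VQW = 108.7° ✓; |QW| = 23.80 ✓; ∠(QW, WS) = 90.00° ✓; |WS| = 12.70 ✓; ∠WSK = 95.80° ✓; |SK| = 13.20 ✓; ∠SKA = 66.10° ✓; |KA| = 22.60 ✗.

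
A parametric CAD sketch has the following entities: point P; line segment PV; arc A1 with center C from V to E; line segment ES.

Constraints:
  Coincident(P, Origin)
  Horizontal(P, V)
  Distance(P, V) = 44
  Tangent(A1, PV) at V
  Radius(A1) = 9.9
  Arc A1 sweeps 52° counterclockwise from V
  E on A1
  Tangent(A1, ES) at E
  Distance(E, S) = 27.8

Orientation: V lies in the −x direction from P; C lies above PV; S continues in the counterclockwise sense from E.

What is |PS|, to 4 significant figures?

32.02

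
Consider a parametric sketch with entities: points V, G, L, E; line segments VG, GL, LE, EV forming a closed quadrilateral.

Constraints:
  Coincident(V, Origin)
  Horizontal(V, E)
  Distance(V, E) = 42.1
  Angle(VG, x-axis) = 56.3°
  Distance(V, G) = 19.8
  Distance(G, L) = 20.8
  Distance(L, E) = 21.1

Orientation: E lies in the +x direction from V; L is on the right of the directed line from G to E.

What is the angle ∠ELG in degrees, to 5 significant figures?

114.33°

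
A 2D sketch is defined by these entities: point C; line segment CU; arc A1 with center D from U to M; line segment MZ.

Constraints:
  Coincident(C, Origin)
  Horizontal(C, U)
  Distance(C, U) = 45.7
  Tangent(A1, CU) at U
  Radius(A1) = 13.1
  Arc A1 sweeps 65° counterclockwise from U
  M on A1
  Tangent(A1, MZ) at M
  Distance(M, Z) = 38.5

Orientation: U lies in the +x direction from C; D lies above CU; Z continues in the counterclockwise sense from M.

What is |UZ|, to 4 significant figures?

50.94

C is at the origin; C and U share the same y with |CU| = 45.7 and U on the +x side, so U = (45.70, 0.000). Tangency of A1 to CU means the radius DU is perpendicular to CU, so D = U + (0, 13.1) = (45.70, 13.10). On A1, U sits at bearing -90° from D; a 65° counterclockwise sweep puts M at bearing -25°, so M = D + 13.1·(cos -25°, sin -25°) = (57.57, 7.564). Tangency of A1 to MZ means the radius DM is perpendicular to MZ, so MZ runs along (−sin -25°, cos -25°); with |MZ| = 38.5, Z = (73.84, 42.46). Then |UZ| = |Z − U| = 50.94.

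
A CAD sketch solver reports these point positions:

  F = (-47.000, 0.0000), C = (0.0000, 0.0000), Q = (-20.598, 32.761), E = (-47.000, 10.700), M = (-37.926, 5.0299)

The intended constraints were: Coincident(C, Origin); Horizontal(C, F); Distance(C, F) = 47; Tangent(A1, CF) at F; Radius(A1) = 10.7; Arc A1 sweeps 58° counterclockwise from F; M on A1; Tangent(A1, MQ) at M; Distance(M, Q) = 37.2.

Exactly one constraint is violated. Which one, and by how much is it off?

Distance(M, Q) = 37.2 — off by 4.50.

C = (0.00, 0.00) ✓; C.y = 0.00, F.y = 0.00 ✓; |CF| = 47.00 ✓; ∠(EF, FC) = 90.00° ✓; |EF| = 10.70 ✓; bearing(E→M) − bearing(E→F) = 58.00° ✓; |EM| = 10.70 ✓; ∠(EM, MQ) = 90.00° ✓; |MQ| = 32.70 ✗.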